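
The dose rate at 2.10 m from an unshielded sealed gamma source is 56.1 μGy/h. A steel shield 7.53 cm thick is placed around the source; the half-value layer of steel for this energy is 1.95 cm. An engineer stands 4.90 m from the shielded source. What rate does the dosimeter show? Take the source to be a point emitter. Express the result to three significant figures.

0.709 μGy/h

Distance alone: (2.10/4.90)² = 0.1837, so 56.1 × 0.1837 = 10.31 μGy/h.
Shield: 7.53/1.95 = 3.862 half-value layers → attenuation 2^(−3.862) = 0.06877.
Combined: 10.31 × 0.06877 = 0.7090 μGy/h.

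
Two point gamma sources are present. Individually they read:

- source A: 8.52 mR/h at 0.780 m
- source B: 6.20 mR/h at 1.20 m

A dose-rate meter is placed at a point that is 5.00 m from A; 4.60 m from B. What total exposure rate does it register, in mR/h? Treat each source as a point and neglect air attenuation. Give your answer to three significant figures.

By superposition, sum each source's inverse-square contribution:
A: 8.52 × (0.780/5.00)² = 0.2073 mR/h
B: 6.20 × (1.20/4.60)² = 0.4219 mR/h
Total = 0.2073 + 0.4219 = 0.6292 mR/h.

0.629 mR/h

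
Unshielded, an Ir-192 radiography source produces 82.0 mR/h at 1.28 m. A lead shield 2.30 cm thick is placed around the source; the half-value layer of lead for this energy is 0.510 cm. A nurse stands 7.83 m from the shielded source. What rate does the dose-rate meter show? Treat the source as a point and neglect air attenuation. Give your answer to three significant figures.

Distance alone: 82.0 × (1.28/7.83)² = 82.0 × 0.02672 = 2.191 mR/h.
Shield: 2.30/0.510 = 4.510 half-value layers → attenuation 2^(−4.510) = 0.04389.
Combined: 2.191 × 0.04389 = 0.09616 mR/h.

0.0962 mR/h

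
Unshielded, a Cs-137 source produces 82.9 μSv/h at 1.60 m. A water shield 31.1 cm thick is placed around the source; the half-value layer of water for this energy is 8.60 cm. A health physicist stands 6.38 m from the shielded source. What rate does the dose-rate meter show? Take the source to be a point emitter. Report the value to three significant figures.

0.425 μSv/h

Distance alone: (1.60/6.38)² = 0.06289, so 82.9 × 0.06289 = 5.214 μSv/h.
Shield: 31.1/8.60 = 3.616 half-value layers → attenuation 2^(−3.616) = 0.08156.
Combined: 5.214 × 0.08156 = 0.4253 μSv/h.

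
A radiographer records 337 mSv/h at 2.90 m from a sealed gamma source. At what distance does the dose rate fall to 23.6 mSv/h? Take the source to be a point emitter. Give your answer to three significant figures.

11.0 m

Using I₁d₁² = I₂d₂², d₂ = d₁·√(I₁/I₂).
I₁/I₂ = 337/23.6 = 14.28, so d₂ = 2.90 × √14.28 = 10.96 m.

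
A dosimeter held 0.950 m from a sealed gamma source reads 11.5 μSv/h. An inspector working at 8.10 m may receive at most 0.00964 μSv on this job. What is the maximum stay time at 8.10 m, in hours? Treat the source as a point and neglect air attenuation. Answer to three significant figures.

Applying the 1/r² law, rate at 8.10 m:
11.5 × (0.950/8.10)² = 11.5 × 0.01376 = 0.1582 μSv/h.
Stay time = 0.00964 μSv ÷ 0.1582 μSv/h = 0.06094 h.

0.0609 h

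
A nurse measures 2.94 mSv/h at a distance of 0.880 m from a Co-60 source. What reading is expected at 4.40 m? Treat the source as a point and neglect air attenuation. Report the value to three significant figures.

0.118 mSv/h

Since intensity falls as 1/r², the rate at 4.40 m is
2.94 × (0.880/4.40)² = 2.94 × 0.04000 = 0.1176 mSv/h.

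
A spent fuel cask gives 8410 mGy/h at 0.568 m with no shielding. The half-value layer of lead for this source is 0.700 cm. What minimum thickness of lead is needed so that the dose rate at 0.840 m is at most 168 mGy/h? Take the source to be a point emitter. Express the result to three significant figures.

3.16 cm

At 0.840 m, distance alone gives (0.568/0.840)² = 0.4572, so 8410 × 0.4572 = 3845 mGy/h.
Further attenuation needed: 3845/168 = 22.89.
n = log₂(22.89) = 4.517 half-value layers.
Thickness = 4.517 × 0.700 cm = 3.162 cm.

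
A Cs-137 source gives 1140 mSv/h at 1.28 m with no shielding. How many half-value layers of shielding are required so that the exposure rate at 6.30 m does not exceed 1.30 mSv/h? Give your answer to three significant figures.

5.18 half-value layers

At 6.30 m, distance alone gives (1.28/6.30)² = 0.04128, so 1140 × 0.04128 = 47.06 mSv/h.
Further attenuation needed: 47.06/1.30 = 36.20.
n = log₂(36.20) = 5.178 half-value layers.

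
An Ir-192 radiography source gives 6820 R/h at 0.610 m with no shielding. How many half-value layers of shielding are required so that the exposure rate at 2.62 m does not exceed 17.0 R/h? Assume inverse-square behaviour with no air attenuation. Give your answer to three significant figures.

4.44 half-value layers

At 2.62 m, distance alone gives 6820 × (0.610/2.62)² = 6820 × 0.05421 = 369.7 R/h.
Further attenuation needed: 369.7/17.0 = 21.75.
n = log₂(21.75) = 4.443 half-value layers.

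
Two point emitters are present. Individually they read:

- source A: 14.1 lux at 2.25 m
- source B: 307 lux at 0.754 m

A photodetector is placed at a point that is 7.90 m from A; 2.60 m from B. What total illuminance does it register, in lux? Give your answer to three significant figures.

Each source contributes Iᵢ·(dᵢ/rᵢ)²; contributions add.
A: 14.1 × (2.25/7.90)² = 1.144 lux
B: 307 × (0.754/2.60)² = 25.82 lux
Total = 1.144 + 25.82 = 26.96 lux.

27.0 lux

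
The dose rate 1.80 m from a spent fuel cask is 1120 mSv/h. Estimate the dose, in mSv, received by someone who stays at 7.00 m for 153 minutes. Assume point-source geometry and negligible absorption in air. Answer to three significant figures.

Since intensity falls as 1/r², rate at 7.00 m:
1120 × (1.80/7.00)² = 1120 × 0.06612 = 74.05 mSv/h.
Dose = rate × time = 74.05 mSv/h × 2.550 h = 188.8 mSv.

189 mSv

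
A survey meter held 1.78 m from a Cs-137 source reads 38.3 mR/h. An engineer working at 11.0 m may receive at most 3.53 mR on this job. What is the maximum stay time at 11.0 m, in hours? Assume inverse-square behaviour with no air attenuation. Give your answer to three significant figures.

3.52 h

Applying the 1/r² law, rate at 11.0 m:
38.3 × (1.78/11.0)² = 38.3 × 0.02619 = 1.003 mR/h.
Stay time = 3.53 mR ÷ 1.003 mR/h = 3.519 h.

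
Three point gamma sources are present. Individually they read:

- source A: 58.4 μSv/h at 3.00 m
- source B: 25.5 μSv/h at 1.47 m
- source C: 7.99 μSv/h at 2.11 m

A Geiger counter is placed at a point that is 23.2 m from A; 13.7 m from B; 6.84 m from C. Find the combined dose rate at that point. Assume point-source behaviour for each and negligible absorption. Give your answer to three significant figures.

2.03 μSv/h

Each source contributes Iᵢ·(dᵢ/rᵢ)²; contributions add.
A: 58.4 × (3.00/23.2)² = 0.9765 μSv/h
B: 25.5 × (1.47/13.7)² = 0.2936 μSv/h
C: 7.99 × (2.11/6.84)² = 0.7603 μSv/h
Total = 0.9765 + 0.2936 + 0.7603 = 2.030 μSv/h.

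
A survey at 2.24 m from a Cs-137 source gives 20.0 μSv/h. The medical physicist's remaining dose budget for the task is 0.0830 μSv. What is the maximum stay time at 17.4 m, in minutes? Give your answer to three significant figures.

By the inverse-square law, rate at 17.4 m:
20.0 × (2.24/17.4)² = 20.0 × 0.01657 = 0.3314 μSv/h.
Stay time = 0.0830 μSv ÷ 0.3314 μSv/h = 0.2505 h = 15.03 min.

15.0 min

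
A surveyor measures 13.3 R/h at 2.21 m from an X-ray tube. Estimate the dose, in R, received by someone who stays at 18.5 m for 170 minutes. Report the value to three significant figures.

0.538 R

Since intensity falls as 1/r², rate at 18.5 m:
(2.21/18.5)² = 0.01427, so 13.3 × 0.01427 = 0.1898 R/h.
Dose = rate × time = 0.1898 R/h × 2.833 h = 0.5377 R.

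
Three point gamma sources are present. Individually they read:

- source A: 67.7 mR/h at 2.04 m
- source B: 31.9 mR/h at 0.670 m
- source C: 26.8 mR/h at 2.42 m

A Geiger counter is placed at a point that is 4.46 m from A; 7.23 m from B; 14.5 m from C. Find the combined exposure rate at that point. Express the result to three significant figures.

By superposition, sum each source's inverse-square contribution:
A: 67.7 × (2.04/4.46)² = 14.16 mR/h
B: 31.9 × (0.670/7.23)² = 0.2739 mR/h
C: 26.8 × (2.42/14.5)² = 0.7465 mR/h
Total = 14.16 + 0.2739 + 0.7465 = 15.18 mR/h.

15.2 mR/h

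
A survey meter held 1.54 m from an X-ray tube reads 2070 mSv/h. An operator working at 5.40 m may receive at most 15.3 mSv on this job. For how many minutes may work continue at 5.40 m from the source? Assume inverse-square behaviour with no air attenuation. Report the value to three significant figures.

Since intensity falls as 1/r², rate at 5.40 m:
2070 × (1.54/5.40)² = 2070 × 0.08133 = 168.4 mSv/h.
Stay time = 15.3 mSv ÷ 168.4 mSv/h = 0.09086 h = 5.452 min.

5.45 min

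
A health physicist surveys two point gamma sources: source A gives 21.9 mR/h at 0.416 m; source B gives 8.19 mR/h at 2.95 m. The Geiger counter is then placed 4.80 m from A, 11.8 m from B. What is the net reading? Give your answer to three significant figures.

0.676 mR/h

Each source contributes Iᵢ·(dᵢ/rᵢ)²; contributions add.
A: 21.9 × (0.416/4.80)² = 0.1645 mR/h
B: 8.19 × (2.95/11.8)² = 0.5119 mR/h
Total = 0.1645 + 0.5119 = 0.6764 mR/h.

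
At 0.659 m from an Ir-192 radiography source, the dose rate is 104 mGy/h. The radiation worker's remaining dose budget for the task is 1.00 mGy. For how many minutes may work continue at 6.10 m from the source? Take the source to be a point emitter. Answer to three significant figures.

Using I₁d₁² = I₂d₂², rate at 6.10 m:
104 × (0.659/6.10)² = 104 × 0.01167 = 1.214 mGy/h.
Stay time = 1.00 mGy ÷ 1.214 mGy/h = 0.8237 h = 49.42 min.

49.4 min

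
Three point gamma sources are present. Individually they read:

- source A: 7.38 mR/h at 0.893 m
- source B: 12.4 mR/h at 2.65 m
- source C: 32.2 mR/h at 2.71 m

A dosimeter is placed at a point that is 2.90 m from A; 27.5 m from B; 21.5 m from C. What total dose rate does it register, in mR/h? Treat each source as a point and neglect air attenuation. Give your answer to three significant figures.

1.33 mR/h

By superposition, sum each source's inverse-square contribution:
A: 7.38 × (0.893/2.90)² = 0.6998 mR/h
B: 12.4 × (2.65/27.5)² = 0.1151 mR/h
C: 32.2 × (2.71/21.5)² = 0.5116 mR/h
Total = 0.6998 + 0.1151 + 0.5116 = 1.327 mR/h.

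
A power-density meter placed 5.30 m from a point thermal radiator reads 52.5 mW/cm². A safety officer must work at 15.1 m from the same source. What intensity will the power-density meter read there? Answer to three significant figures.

Using I₁d₁² = I₂d₂², scaling from 5.30 m to 15.1 m:
52.5 × (5.30/15.1)² = 52.5 × 0.1232 = 6.468 mW/cm².

6.47 mW/cm²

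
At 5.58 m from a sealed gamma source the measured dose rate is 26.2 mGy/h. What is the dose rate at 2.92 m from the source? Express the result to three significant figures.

95.7 mGy/h

Intensity scales as (d₁/d₂)², so scaling from 5.58 m to 2.92 m:
(5.58/2.92)² = 3.652, so 26.2 × 3.652 = 95.68 mGy/h.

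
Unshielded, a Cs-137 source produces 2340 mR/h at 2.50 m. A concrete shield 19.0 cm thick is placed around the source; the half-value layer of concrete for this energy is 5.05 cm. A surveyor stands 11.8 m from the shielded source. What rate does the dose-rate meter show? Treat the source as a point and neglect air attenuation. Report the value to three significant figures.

7.74 mR/h

Distance alone: (2.50/11.8)² = 0.04489, so 2340 × 0.04489 = 105.0 mR/h.
Shield: 19.0/5.05 = 3.762 half-value layers → attenuation 2^(−3.762) = 0.07371.
Combined: 105.0 × 0.07371 = 7.740 mR/h.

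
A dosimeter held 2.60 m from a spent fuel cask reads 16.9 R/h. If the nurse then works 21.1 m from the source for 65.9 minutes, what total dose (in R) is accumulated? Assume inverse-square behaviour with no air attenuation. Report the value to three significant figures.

0.282 R

Intensity scales as (d₁/d₂)², so rate at 21.1 m:
16.9 × (2.60/21.1)² = 16.9 × 0.01518 = 0.2565 R/h.
Dose = rate × time = 0.2565 R/h × 1.098 h = 0.2816 R.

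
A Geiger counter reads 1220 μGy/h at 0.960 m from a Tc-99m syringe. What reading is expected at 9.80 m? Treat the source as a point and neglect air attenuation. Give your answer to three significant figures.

11.7 μGy/h

Since intensity falls as 1/r², the rate at 9.80 m is
1220 × (0.960/9.80)² = 1220 × 0.009596 = 11.71 μGy/h.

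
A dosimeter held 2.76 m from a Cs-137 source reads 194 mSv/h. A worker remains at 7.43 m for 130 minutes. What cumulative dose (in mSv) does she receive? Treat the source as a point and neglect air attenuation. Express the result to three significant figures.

58.0 mSv

Applying the 1/r² law, rate at 7.43 m:
194 × (2.76/7.43)² = 194 × 0.1380 = 26.77 mSv/h.
Dose = rate × time = 26.77 mSv/h × 2.167 h = 58.01 mSv.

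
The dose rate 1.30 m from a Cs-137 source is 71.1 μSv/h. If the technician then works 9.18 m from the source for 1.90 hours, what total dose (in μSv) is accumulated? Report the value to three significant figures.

Since intensity falls as 1/r², rate at 9.18 m:
71.1 × (1.30/9.18)² = 71.1 × 0.02005 = 1.426 μSv/h.
Dose = rate × time = 1.426 μSv/h × 1.900 h = 2.709 μSv.

2.71 μSv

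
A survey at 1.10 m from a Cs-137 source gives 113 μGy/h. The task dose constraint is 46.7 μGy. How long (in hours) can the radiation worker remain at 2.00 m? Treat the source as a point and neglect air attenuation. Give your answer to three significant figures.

1.37 h

Applying the 1/r² law, rate at 2.00 m:
(1.10/2.00)² = 0.3025, so 113 × 0.3025 = 34.18 μGy/h.
Stay time = 46.7 μGy ÷ 34.18 μGy/h = 1.366 h.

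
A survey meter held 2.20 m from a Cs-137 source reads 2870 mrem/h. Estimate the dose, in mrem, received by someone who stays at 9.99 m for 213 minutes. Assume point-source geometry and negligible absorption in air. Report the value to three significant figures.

494 mrem

Using I₁d₁² = I₂d₂², rate at 9.99 m:
(2.20/9.99)² = 0.04850, so 2870 × 0.04850 = 139.2 mrem/h.
Dose = rate × time = 139.2 mrem/h × 3.550 h = 494.2 mrem.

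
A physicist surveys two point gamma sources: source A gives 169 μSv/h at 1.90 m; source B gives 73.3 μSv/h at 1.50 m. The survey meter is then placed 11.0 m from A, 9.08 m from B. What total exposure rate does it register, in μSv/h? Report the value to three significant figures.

By superposition, sum each source's inverse-square contribution:
A: 169 × (1.90/11.0)² = 5.042 μSv/h
B: 73.3 × (1.50/9.08)² = 2.000 μSv/h
Total = 5.042 + 2.000 = 7.042 μSv/h.

7.04 μSv/h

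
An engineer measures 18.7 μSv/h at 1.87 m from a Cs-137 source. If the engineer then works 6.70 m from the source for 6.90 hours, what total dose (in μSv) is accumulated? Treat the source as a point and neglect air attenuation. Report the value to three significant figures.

Using I₁d₁² = I₂d₂², rate at 6.70 m:
18.7 × (1.87/6.70)² = 18.7 × 0.07790 = 1.457 μSv/h.
Dose = rate × time = 1.457 μSv/h × 6.900 h = 10.05 μSv.

10.1 μSv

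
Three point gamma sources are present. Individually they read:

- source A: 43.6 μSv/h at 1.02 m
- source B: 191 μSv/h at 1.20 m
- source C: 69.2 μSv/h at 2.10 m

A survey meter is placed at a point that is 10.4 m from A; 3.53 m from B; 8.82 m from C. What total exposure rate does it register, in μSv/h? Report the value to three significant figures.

26.4 μSv/h

Each source contributes Iᵢ·(dᵢ/rᵢ)²; contributions add.
A: 43.6 × (1.02/10.4)² = 0.4194 μSv/h
B: 191 × (1.20/3.53)² = 22.07 μSv/h
C: 69.2 × (2.10/8.82)² = 3.923 μSv/h
Total = 0.4194 + 22.07 + 3.923 = 26.41 μSv/h.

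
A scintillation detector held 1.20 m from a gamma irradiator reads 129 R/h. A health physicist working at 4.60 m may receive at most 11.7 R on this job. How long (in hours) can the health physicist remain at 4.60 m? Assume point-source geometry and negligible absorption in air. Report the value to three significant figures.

Intensity scales as (d₁/d₂)², so rate at 4.60 m:
(1.20/4.60)² = 0.06805, so 129 × 0.06805 = 8.778 R/h.
Stay time = 11.7 R ÷ 8.778 R/h = 1.333 h.

1.33 h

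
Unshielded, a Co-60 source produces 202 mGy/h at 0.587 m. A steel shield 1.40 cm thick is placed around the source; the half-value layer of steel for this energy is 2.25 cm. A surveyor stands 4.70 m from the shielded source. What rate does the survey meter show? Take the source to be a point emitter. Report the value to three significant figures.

Distance alone: 202 × (0.587/4.70)² = 202 × 0.01560 = 3.151 mGy/h.
Shield: 1.40/2.25 = 0.6222 half-value layers → attenuation 2^(−0.6222) = 0.6497.
Combined: 3.151 × 0.6497 = 2.047 mGy/h.

2.05 mGy/h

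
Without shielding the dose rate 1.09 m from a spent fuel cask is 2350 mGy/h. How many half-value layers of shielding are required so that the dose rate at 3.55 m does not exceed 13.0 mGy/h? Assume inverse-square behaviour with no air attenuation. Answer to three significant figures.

At 3.55 m, distance alone gives (1.09/3.55)² = 0.09427, so 2350 × 0.09427 = 221.5 mGy/h.
Further attenuation needed: 221.5/13.0 = 17.04.
n = log₂(17.04) = 4.091 half-value layers.

4.09 half-value layers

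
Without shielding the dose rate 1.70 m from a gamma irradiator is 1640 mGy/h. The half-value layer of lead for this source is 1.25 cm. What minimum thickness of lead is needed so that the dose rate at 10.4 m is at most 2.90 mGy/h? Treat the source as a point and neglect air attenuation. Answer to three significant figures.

At 10.4 m, distance alone gives (1.70/10.4)² = 0.02672, so 1640 × 0.02672 = 43.82 mGy/h.
Further attenuation needed: 43.82/2.90 = 15.11.
n = log₂(15.11) = 3.917 half-value layers.
Thickness = 3.917 × 1.25 cm = 4.896 cm.

4.90 cm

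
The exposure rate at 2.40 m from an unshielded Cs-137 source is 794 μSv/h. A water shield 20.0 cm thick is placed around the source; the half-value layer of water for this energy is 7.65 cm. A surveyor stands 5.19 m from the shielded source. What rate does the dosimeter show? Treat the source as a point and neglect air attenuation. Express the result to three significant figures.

27.7 μSv/h

Distance alone: (2.40/5.19)² = 0.2138, so 794 × 0.2138 = 169.8 μSv/h.
Shield: 20.0/7.65 = 2.614 half-value layers → attenuation 2^(−2.614) = 0.1633.
Combined: 169.8 × 0.1633 = 27.73 μSv/h.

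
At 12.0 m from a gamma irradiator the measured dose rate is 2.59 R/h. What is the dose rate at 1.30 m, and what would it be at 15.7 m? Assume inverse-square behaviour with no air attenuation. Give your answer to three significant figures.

221 R/h; 1.51 R/h

Using I₁d₁² = I₂d₂²,
At 1.30 m: (12.0/1.30)² = 85.21, so 2.59 × 85.21 = 220.7 R/h
At 15.7 m: (1.30/15.7)² = 0.006856, so 220.7 × 0.006856 = 1.513 R/h.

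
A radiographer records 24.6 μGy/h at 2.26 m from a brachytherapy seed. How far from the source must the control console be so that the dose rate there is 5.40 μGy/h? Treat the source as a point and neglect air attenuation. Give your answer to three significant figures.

Applying the 1/r² law, d₂ = d₁·√(I₁/I₂).
I₁/I₂ = 24.6/5.40 = 4.556, so d₂ = 2.26 × √4.556 = 4.824 m.

4.82 m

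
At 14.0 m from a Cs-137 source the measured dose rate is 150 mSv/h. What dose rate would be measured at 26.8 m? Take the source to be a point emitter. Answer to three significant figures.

By the inverse-square law, scaling from 14.0 m to 26.8 m:
150 × (14.0/26.8)² = 150 × 0.2729 = 40.93 mSv/h.

40.9 mSv/h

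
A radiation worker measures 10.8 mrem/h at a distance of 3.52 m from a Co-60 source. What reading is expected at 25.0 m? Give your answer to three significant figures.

Applying the 1/r² law, the rate at 25.0 m is
10.8 × (3.52/25.0)² = 10.8 × 0.01982 = 0.2141 mrem/h.

0.214 mrem/h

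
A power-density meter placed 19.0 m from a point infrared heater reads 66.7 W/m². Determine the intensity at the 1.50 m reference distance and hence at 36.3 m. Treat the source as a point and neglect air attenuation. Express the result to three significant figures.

10700 W/m²; 18.3 W/m²

By the inverse-square law,
At 1.50 m: 66.7 × (19.0/1.50)² = 66.7 × 160.4 = 10700 W/m²
At 36.3 m: 10700 × (1.50/36.3)² = 10700 × 0.001708 = 18.28 W/m².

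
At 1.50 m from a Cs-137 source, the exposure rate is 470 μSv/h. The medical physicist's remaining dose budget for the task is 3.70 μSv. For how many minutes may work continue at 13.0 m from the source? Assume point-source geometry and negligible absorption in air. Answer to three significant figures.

Intensity scales as (d₁/d₂)², so rate at 13.0 m:
470 × (1.50/13.0)² = 470 × 0.01331 = 6.256 μSv/h.
Stay time = 3.70 μSv ÷ 6.256 μSv/h = 0.5914 h = 35.48 min.

35.5 min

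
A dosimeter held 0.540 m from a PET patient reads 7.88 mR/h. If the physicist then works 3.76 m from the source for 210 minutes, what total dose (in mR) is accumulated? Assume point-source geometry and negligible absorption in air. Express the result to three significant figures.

0.569 mR

Since intensity falls as 1/r², rate at 3.76 m:
(0.540/3.76)² = 0.02063, so 7.88 × 0.02063 = 0.1626 mR/h.
Dose = rate × time = 0.1626 mR/h × 3.500 h = 0.5691 mR.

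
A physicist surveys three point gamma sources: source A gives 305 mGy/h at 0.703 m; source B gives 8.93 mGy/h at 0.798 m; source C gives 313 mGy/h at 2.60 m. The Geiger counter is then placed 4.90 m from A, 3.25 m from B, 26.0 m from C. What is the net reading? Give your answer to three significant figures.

Each source contributes Iᵢ·(dᵢ/rᵢ)²; contributions add.
A: 305 × (0.703/4.90)² = 6.278 mGy/h
B: 8.93 × (0.798/3.25)² = 0.5384 mGy/h
C: 313 × (2.60/26.0)² = 3.130 mGy/h
Total = 6.278 + 0.5384 + 3.130 = 9.946 mGy/h.

9.95 mGy/h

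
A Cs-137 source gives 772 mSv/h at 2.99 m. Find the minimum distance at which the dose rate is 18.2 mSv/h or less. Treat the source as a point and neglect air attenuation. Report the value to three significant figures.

By the inverse-square law, d₂ = d₁·√(I₁/I₂).
I₁/I₂ = 772/18.2 = 42.42, so d₂ = 2.99 × √42.42 = 19.47 m.

19.5 m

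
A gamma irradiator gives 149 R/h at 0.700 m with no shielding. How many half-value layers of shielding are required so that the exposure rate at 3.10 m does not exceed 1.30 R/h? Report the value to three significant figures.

At 3.10 m, distance alone gives 149 × (0.700/3.10)² = 149 × 0.05099 = 7.598 R/h.
Further attenuation needed: 7.598/1.30 = 5.845.
n = log₂(5.845) = 2.547 half-value layers.

2.55 half-value layers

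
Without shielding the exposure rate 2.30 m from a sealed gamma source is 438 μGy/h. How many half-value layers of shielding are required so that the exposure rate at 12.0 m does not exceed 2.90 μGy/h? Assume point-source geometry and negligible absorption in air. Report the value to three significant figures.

2.47 half-value layers

At 12.0 m, distance alone gives (2.30/12.0)² = 0.03674, so 438 × 0.03674 = 16.09 μGy/h.
Further attenuation needed: 16.09/2.90 = 5.548.
n = log₂(5.548) = 2.472 half-value layers.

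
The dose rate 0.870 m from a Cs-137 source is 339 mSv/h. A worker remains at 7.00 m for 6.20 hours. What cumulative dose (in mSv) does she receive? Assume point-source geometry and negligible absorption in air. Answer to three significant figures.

Since intensity falls as 1/r², rate at 7.00 m:
339 × (0.870/7.00)² = 339 × 0.01545 = 5.238 mSv/h.
Dose = rate × time = 5.238 mSv/h × 6.200 h = 32.48 mSv.

32.5 mSv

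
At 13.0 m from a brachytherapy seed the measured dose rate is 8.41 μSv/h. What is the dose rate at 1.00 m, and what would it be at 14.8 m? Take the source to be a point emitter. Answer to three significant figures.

1420 μSv/h; 6.49 μSv/h

Applying the 1/r² law,
At 1.00 m: 8.41 × (13.0/1.00)² = 8.41 × 169.0 = 1421 μSv/h
At 14.8 m: (1.00/14.8)² = 0.004565, so 1421 × 0.004565 = 6.487 μSv/h.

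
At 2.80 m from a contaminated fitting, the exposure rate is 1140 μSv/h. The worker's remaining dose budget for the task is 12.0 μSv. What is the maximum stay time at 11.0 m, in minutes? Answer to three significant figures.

Applying the 1/r² law, rate at 11.0 m:
1140 × (2.80/11.0)² = 1140 × 0.06479 = 73.86 μSv/h.
Stay time = 12.0 μSv ÷ 73.86 μSv/h = 0.1625 h = 9.750 min.

9.75 min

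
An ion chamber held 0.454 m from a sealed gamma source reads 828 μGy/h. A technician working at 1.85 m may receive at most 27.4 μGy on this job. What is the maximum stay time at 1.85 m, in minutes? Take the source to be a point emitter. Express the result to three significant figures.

33.0 min

Since intensity falls as 1/r², rate at 1.85 m:
(0.454/1.85)² = 0.06022, so 828 × 0.06022 = 49.86 μGy/h.
Stay time = 27.4 μGy ÷ 49.86 μGy/h = 0.5495 h = 32.97 min.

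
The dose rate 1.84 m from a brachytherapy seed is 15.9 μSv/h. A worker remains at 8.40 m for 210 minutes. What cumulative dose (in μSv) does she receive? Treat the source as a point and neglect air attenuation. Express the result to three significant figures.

Since intensity falls as 1/r², rate at 8.40 m:
(1.84/8.40)² = 0.04798, so 15.9 × 0.04798 = 0.7629 μSv/h.
Dose = rate × time = 0.7629 μSv/h × 3.500 h = 2.670 μSv.

2.67 μSv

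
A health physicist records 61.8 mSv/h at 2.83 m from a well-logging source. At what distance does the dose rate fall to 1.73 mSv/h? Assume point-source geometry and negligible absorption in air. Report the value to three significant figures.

16.9 m

Applying the 1/r² law, d₂ = d₁·√(I₁/I₂).
I₁/I₂ = 61.8/1.73 = 35.72, so d₂ = 2.83 × √35.72 = 16.91 m.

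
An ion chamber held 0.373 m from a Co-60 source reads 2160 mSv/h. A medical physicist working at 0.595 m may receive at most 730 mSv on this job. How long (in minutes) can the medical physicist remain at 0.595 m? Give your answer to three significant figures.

Applying the 1/r² law, rate at 0.595 m:
2160 × (0.373/0.595)² = 2160 × 0.3930 = 848.9 mSv/h.
Stay time = 730 mSv ÷ 848.9 mSv/h = 0.8599 h = 51.59 min.

51.6 min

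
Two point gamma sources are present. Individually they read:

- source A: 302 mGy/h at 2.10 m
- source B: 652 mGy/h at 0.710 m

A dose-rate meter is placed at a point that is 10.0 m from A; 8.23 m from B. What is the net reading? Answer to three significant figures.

By superposition, sum each source's inverse-square contribution:
A: 302 × (2.10/10.0)² = 13.32 mGy/h
B: 652 × (0.710/8.23)² = 4.852 mGy/h
Total = 13.32 + 4.852 = 18.17 mGy/h.

18.2 mGy/h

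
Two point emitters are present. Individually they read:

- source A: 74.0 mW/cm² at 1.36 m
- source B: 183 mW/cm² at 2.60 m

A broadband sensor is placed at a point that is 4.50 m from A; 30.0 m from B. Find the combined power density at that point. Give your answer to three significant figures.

8.13 mW/cm²

By superposition, sum each source's inverse-square contribution:
A: 74.0 × (1.36/4.50)² = 6.759 mW/cm²
B: 183 × (2.60/30.0)² = 1.375 mW/cm²
Total = 6.759 + 1.375 = 8.134 mW/cm².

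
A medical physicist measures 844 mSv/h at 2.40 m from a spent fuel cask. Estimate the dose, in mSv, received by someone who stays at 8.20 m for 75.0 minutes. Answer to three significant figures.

Applying the 1/r² law, rate at 8.20 m:
(2.40/8.20)² = 0.08566, so 844 × 0.08566 = 72.30 mSv/h.
Dose = rate × time = 72.30 mSv/h × 1.250 h = 90.38 mSv.

90.4 mSv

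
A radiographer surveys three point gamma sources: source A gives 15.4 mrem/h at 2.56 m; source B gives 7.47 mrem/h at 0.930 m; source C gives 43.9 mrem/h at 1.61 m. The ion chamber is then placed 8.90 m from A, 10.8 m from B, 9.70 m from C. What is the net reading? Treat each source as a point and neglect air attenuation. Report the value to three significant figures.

By superposition, sum each source's inverse-square contribution:
A: 15.4 × (2.56/8.90)² = 1.274 mrem/h
B: 7.47 × (0.930/10.8)² = 0.05539 mrem/h
C: 43.9 × (1.61/9.70)² = 1.209 mrem/h
Total = 1.274 + 0.05539 + 1.209 = 2.538 mrem/h.

2.54 mrem/h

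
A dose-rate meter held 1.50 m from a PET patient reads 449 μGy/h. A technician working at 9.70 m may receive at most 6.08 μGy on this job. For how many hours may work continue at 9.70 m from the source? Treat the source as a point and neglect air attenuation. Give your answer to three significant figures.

0.566 h

Applying the 1/r² law, rate at 9.70 m:
449 × (1.50/9.70)² = 449 × 0.02391 = 10.74 μGy/h.
Stay time = 6.08 μGy ÷ 10.74 μGy/h = 0.5661 h.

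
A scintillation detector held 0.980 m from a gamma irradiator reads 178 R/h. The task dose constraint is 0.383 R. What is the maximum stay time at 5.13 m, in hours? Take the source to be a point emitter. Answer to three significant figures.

Intensity scales as (d₁/d₂)², so rate at 5.13 m:
178 × (0.980/5.13)² = 178 × 0.03649 = 6.495 R/h.
Stay time = 0.383 R ÷ 6.495 R/h = 0.05897 h.

0.0590 h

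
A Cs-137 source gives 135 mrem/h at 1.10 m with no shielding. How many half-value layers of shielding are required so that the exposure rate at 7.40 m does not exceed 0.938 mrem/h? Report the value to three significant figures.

At 7.40 m, distance alone gives (1.10/7.40)² = 0.02210, so 135 × 0.02210 = 2.984 mrem/h.
Further attenuation needed: 2.984/0.938 = 3.181.
n = log₂(3.181) = 1.669 half-value layers.

1.67 half-value layers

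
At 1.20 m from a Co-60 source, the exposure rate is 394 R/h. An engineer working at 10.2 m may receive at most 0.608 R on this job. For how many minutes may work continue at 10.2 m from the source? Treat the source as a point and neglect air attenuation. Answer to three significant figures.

6.69 min

Intensity scales as (d₁/d₂)², so rate at 10.2 m:
394 × (1.20/10.2)² = 394 × 0.01384 = 5.453 R/h.
Stay time = 0.608 R ÷ 5.453 R/h = 0.1115 h = 6.690 min.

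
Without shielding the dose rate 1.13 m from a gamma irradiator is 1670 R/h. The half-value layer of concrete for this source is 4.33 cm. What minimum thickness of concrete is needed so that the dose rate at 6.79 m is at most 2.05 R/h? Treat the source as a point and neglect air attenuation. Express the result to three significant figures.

19.5 cm

At 6.79 m, distance alone gives 1670 × (1.13/6.79)² = 1670 × 0.02770 = 46.26 R/h.
Further attenuation needed: 46.26/2.05 = 22.57.
n = log₂(22.57) = 4.496 half-value layers.
Thickness = 4.496 × 4.33 cm = 19.47 cm.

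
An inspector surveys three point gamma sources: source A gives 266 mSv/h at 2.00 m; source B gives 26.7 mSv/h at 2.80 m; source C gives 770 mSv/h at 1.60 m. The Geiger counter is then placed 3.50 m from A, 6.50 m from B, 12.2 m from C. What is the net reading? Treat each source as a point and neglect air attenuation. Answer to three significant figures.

105 mSv/h

Each source contributes Iᵢ·(dᵢ/rᵢ)²; contributions add.
A: 266 × (2.00/3.50)² = 86.86 mSv/h
B: 26.7 × (2.80/6.50)² = 4.955 mSv/h
C: 770 × (1.60/12.2)² = 13.24 mSv/h
Total = 86.86 + 4.955 + 13.24 = 105.1 mSv/h.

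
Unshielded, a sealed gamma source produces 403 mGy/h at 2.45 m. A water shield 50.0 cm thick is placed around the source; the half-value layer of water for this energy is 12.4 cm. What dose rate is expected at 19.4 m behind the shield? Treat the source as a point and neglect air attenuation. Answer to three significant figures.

0.393 mGy/h

Distance alone: (2.45/19.4)² = 0.01595, so 403 × 0.01595 = 6.428 mGy/h.
Shield: 50.0/12.4 = 4.032 half-value layers → attenuation 2^(−4.032) = 0.06113.
Combined: 6.428 × 0.06113 = 0.3929 mGy/h.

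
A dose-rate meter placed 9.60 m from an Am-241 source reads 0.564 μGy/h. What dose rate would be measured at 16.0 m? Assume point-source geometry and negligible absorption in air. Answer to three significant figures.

0.203 μGy/h

Applying the 1/r² law, scaling from 9.60 m to 16.0 m:
(9.60/16.0)² = 0.3600, so 0.564 × 0.3600 = 0.2030 μGy/h.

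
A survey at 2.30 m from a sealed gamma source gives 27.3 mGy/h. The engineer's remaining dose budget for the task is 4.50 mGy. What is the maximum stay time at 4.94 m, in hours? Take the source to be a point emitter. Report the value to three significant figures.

Since intensity falls as 1/r², rate at 4.94 m:
27.3 × (2.30/4.94)² = 27.3 × 0.2168 = 5.919 mGy/h.
Stay time = 4.50 mGy ÷ 5.919 mGy/h = 0.7603 h.

0.760 h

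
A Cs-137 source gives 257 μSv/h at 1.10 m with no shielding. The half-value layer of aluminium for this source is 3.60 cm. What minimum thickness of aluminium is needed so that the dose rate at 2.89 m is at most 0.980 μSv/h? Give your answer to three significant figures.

At 2.89 m, distance alone gives (1.10/2.89)² = 0.1449, so 257 × 0.1449 = 37.24 μSv/h.
Further attenuation needed: 37.24/0.980 = 38.00.
n = log₂(38.00) = 5.248 half-value layers.
Thickness = 5.248 × 3.60 cm = 18.89 cm.

18.9 cm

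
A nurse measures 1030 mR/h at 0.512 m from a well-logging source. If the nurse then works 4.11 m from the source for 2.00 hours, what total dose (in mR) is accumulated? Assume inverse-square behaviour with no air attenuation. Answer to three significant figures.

32.0 mR

Using I₁d₁² = I₂d₂², rate at 4.11 m:
1030 × (0.512/4.11)² = 1030 × 0.01552 = 15.99 mR/h.
Dose = rate × time = 15.99 mR/h × 2.000 h = 31.98 mR.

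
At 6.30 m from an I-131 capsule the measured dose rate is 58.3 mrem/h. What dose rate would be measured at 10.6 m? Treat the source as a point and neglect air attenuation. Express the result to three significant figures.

20.6 mrem/h

Since intensity falls as 1/r², scaling from 6.30 m to 10.6 m:
58.3 × (6.30/10.6)² = 58.3 × 0.3532 = 20.59 mrem/h.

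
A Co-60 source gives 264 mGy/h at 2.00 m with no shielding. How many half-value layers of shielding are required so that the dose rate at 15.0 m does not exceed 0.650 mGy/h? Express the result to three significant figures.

2.85 half-value layers

At 15.0 m, distance alone gives 264 × (2.00/15.0)² = 264 × 0.01778 = 4.694 mGy/h.
Further attenuation needed: 4.694/0.650 = 7.222.
n = log₂(7.222) = 2.852 half-value layers.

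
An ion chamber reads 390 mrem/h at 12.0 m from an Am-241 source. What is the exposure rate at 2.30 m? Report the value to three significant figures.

Intensity scales as (d₁/d₂)², so the rate at 2.30 m is
(12.0/2.30)² = 27.22, so 390 × 27.22 = 10620 mrem/h.

10600 mrem/h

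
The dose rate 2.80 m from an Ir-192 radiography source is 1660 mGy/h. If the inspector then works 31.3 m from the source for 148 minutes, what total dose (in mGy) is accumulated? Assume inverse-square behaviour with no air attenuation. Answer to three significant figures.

32.8 mGy

Using I₁d₁² = I₂d₂², rate at 31.3 m:
(2.80/31.3)² = 0.008003, so 1660 × 0.008003 = 13.28 mGy/h.
Dose = rate × time = 13.28 mGy/h × 2.467 h = 32.76 mGy.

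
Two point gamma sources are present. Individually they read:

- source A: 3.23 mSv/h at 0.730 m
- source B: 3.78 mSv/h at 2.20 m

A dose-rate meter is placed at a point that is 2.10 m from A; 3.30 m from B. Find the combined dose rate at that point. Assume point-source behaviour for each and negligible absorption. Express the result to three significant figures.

By superposition, sum each source's inverse-square contribution:
A: 3.23 × (0.730/2.10)² = 0.3903 mSv/h
B: 3.78 × (2.20/3.30)² = 1.680 mSv/h
Total = 0.3903 + 1.680 = 2.070 mSv/h.

2.07 mSv/h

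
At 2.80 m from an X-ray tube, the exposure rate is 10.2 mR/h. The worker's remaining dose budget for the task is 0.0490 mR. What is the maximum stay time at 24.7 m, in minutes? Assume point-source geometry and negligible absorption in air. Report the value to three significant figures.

Using I₁d₁² = I₂d₂², rate at 24.7 m:
10.2 × (2.80/24.7)² = 10.2 × 0.01285 = 0.1311 mR/h.
Stay time = 0.0490 mR ÷ 0.1311 mR/h = 0.3738 h = 22.43 min.

22.4 min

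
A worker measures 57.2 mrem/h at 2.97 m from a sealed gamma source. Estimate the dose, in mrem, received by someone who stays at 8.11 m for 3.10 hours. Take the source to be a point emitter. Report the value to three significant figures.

23.8 mrem

Intensity scales as (d₁/d₂)², so rate at 8.11 m:
(2.97/8.11)² = 0.1341, so 57.2 × 0.1341 = 7.671 mrem/h.
Dose = rate × time = 7.671 mrem/h × 3.100 h = 23.78 mrem.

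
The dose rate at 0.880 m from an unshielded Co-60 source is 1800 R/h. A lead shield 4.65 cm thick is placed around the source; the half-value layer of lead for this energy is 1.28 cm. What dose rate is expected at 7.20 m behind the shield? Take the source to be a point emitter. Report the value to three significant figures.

Distance alone: 1800 × (0.880/7.20)² = 1800 × 0.01494 = 26.89 R/h.
Shield: 4.65/1.28 = 3.633 half-value layers → attenuation 2^(−3.633) = 0.08060.
Combined: 26.89 × 0.08060 = 2.167 R/h.

2.17 R/h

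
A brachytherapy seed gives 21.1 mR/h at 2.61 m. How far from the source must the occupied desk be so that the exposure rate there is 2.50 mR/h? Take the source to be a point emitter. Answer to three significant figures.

Applying the 1/r² law, d₂ = d₁·√(I₁/I₂).
I₁/I₂ = 21.1/2.50 = 8.440, so d₂ = 2.61 × √8.440 = 7.582 m.

7.58 m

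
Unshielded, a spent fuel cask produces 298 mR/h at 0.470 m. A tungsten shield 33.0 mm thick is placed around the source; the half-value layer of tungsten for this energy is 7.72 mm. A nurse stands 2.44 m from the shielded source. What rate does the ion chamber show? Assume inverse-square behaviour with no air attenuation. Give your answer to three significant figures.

Distance alone: (0.470/2.44)² = 0.03710, so 298 × 0.03710 = 11.06 mR/h.
Shield: 33.0/7.72 = 4.275 half-value layers → attenuation 2^(−4.275) = 0.05165.
Combined: 11.06 × 0.05165 = 0.5712 mR/h.

0.571 mR/h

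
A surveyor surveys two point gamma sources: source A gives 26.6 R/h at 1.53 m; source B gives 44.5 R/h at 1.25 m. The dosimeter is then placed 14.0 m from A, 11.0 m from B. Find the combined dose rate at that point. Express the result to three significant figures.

0.892 R/h

Each source contributes Iᵢ·(dᵢ/rᵢ)²; contributions add.
A: 26.6 × (1.53/14.0)² = 0.3177 R/h
B: 44.5 × (1.25/11.0)² = 0.5746 R/h
Total = 0.3177 + 0.5746 = 0.8923 R/h.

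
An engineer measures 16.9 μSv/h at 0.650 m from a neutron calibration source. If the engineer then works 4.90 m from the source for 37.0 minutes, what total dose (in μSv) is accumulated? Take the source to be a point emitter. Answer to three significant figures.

0.183 μSv

Since intensity falls as 1/r², rate at 4.90 m:
16.9 × (0.650/4.90)² = 16.9 × 0.01760 = 0.2974 μSv/h.
Dose = rate × time = 0.2974 μSv/h × 0.6167 h = 0.1834 μSv.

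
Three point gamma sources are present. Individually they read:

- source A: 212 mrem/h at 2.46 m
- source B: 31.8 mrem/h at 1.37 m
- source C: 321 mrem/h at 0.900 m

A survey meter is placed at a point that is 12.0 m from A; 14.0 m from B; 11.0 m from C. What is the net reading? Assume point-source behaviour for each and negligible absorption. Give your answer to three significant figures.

11.4 mrem/h

Each source contributes Iᵢ·(dᵢ/rᵢ)²; contributions add.
A: 212 × (2.46/12.0)² = 8.909 mrem/h
B: 31.8 × (1.37/14.0)² = 0.3045 mrem/h
C: 321 × (0.900/11.0)² = 2.149 mrem/h
Total = 8.909 + 0.3045 + 2.149 = 11.36 mrem/h.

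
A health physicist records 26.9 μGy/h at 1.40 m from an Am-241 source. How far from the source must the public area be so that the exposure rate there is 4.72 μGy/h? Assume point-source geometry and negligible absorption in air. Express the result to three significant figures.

Applying the 1/r² law, d₂ = d₁·√(I₁/I₂).
I₁/I₂ = 26.9/4.72 = 5.699, so d₂ = 1.40 × √5.699 = 3.342 m.

3.34 m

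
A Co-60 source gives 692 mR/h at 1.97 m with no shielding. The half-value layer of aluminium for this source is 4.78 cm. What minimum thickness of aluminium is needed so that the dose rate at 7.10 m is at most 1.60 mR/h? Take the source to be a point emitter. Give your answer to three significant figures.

At 7.10 m, distance alone gives (1.97/7.10)² = 0.07699, so 692 × 0.07699 = 53.28 mR/h.
Further attenuation needed: 53.28/1.60 = 33.30.
n = log₂(33.30) = 5.057 half-value layers.
Thickness = 5.057 × 4.78 cm = 24.17 cm.

24.2 cm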